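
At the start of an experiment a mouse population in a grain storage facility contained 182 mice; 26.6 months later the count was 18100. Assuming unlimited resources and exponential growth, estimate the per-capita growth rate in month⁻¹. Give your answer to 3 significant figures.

From N(t) = N₀·e^(rt): e^(r·26.6) = 18100/182 = 99.451.
r·26.6 = ln(99.451) = 4.5997, so r = 4.5997/26.6 = 0.17292.

0.173 per month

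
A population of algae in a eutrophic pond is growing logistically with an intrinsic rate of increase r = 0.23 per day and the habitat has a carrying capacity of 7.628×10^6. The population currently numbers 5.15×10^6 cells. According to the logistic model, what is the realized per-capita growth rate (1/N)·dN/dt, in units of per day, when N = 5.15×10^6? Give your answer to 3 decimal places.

0.075 per day

(1/N)·dN/dt = r(1 − N/K) = 0.23 × (1 − 5.15×10^6/7.628×10^6).
= 0.23 × 0.32486 = 0.074717.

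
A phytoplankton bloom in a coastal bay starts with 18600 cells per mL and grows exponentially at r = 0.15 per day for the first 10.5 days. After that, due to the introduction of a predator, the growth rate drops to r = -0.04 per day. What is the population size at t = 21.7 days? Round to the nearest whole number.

Phase 1: N(10.5) = 18600·e^(0.15×10.5) = 18600·e^1.575 = 89851.8.
Phase 2 runs for 21.7 − 10.5 = 11.2 days at r = -0.04.
N(21.7) = 89851.8·e^(-0.04×11.2) = 89851.8·e^-0.448 = 57406.7.

57407 cells per mL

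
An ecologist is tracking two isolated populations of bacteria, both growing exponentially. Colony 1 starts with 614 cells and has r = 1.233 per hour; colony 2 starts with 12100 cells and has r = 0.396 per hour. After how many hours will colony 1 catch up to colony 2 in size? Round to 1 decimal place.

3.6 hours

Set 614·e^(1.233t) = 12100·e^(0.396t).
e^((1.233 − 0.396)t) = 12100/614 → e^(0.837·t) = 19.707.
0.837·t = ln(19.707) = 2.981, so t = 2.981/0.837 = 3.5615.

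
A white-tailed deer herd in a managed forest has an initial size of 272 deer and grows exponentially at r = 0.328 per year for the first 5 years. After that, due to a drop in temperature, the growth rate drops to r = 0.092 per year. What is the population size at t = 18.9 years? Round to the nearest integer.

5037 deer

Phase 1: N(5) = 272·e^(0.328×5) = 272·e^1.64 = 1402.21.
Phase 2 runs for 18.9 − 5 = 13.9 years at r = 0.092.
N(18.9) = 1402.21·e^(0.092×13.9) = 1402.21·e^1.279 = 5037.18.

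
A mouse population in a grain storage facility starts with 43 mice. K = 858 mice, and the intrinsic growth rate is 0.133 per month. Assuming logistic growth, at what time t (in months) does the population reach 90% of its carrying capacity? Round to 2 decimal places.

A = (K − N₀)/N₀ = (858 − 43)/43 = 18.953.
Solve 858/(1 + 18.953·e^(−0.133t)) = 772.2: 1 + 18.953·e^(−0.133t) = 1.1111, so e^(−0.133t) = 0.0058623.
−0.133·t = ln(0.0058623) = -5.1392, so t = 5.1392/0.133 = 38.641.

38.64 months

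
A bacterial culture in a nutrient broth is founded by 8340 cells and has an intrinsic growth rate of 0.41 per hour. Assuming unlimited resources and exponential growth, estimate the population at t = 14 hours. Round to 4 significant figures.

N(t) = N₀·e^(rt) = 8340 × e^(0.41×14) = 8340 × e^5.74.
e^5.74 ≈ 311.06, so N ≈ 8340 × 311.06 = 2.594277×10^6.

2594000 cells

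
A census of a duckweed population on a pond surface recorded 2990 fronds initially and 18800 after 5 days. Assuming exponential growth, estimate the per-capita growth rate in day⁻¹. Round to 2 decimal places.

0.37 per day

From N(t) = N₀·e^(rt): e^(r·5) = 18800/2990 = 6.2876.
r·5 = ln(6.2876) = 1.8386, so r = 1.8386/5 = 0.36772.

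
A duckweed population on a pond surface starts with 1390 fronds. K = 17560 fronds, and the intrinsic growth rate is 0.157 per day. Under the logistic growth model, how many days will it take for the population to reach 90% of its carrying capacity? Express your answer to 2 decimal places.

29.62 days

A = (K − N₀)/N₀ = (17560 − 1390)/1390 = 11.633.
Solve 17560/(1 + 11.633·e^(−0.157t)) = 15804: 1 + 11.633·e^(−0.157t) = 1.1111, so e^(−0.157t) = 0.0095513.
−0.157·t = ln(0.0095513) = -4.6511, so t = 4.6511/0.157 = 29.625.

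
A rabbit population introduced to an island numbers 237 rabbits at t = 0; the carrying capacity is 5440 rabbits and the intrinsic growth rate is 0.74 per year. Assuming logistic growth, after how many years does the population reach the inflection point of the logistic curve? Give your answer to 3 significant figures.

Logistic growth is fastest at N = K/2 = 2720.
A = (K − N₀)/N₀ = 21.954. Set K/(1 + A·e^(−rt)) = K/2 → A·e^(−rt) = 1.
e^(−0.74t) = 1/21.954 = 0.0455506, so t = ln(21.954)/0.74 = 3.0889/0.74 = 4.1742.

4.17 years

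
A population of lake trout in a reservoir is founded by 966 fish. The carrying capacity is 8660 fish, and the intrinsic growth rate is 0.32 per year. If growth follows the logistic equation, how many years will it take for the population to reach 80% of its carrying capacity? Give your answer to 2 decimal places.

A = (K − N₀)/N₀ = (8660 − 966)/966 = 7.9648.
Solve 8660/(1 + 7.9648·e^(−0.32t)) = 6928: 1 + 7.9648·e^(−0.32t) = 1.25, so e^(−0.32t) = 0.0313881.
−0.32·t = ln(0.0313881) = -3.4613, so t = 3.4613/0.32 = 10.817.

10.82 years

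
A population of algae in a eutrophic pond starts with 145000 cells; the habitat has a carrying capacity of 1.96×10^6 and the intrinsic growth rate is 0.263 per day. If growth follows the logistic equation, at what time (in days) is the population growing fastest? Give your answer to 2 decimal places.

Logistic growth is fastest at N = K/2 = 980000.
A = (K − N₀)/N₀ = 12.517. Set K/(1 + A·e^(−rt)) = K/2 → A·e^(−rt) = 1.
e^(−0.263t) = 1/12.517 = 0.0798898, so t = ln(12.517)/0.263 = 2.5271/0.263 = 9.6088.

9.61 days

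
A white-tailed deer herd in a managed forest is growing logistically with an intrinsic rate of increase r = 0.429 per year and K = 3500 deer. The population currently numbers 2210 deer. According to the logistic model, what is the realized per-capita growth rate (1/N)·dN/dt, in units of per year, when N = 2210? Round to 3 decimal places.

0.158 per year

(1/N)·dN/dt = r(1 − N/K) = 0.429 × (1 − 2210/3500).
= 0.429 × 0.36857 = 0.15812.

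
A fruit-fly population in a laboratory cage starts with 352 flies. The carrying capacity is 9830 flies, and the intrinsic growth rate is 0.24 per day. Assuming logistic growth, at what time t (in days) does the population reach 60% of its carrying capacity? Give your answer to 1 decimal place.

A = (K − N₀)/N₀ = (9830 − 352)/352 = 26.926.
Solve 9830/(1 + 26.926·e^(−0.24t)) = 5898: 1 + 26.926·e^(−0.24t) = 1.6667, so e^(−0.24t) = 0.0247591.
−0.24·t = ln(0.0247591) = -3.6986, so t = 3.6986/0.24 = 15.411.

15.4 days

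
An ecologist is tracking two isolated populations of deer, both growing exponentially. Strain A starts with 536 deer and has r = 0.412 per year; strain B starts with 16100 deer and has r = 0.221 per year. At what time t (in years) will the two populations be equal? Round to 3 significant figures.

Set 536·e^(0.412t) = 16100·e^(0.221t).
e^((0.412 − 0.221)t) = 16100/536 → e^(0.191·t) = 30.037.
0.191·t = ln(30.037) = 3.4024, so t = 3.4024/0.191 = 17.814.

17.8 years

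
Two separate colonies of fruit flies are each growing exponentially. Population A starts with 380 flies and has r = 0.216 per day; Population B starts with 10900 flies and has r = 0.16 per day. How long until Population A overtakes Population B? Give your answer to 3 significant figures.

Set 380·e^(0.216t) = 10900·e^(0.16t).
e^((0.216 − 0.16)t) = 10900/380 → e^(0.056·t) = 28.684.
0.056·t = ln(28.684) = 3.3563, so t = 3.3563/0.056 = 59.935.

59.9 days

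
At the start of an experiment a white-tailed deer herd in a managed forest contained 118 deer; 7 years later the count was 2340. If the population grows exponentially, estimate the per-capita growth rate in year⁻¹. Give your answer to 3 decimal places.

0.427 per year

From N(t) = N₀·e^(rt): e^(r·7) = 2340/118 = 19.831.
r·7 = ln(19.831) = 2.9872, so r = 2.9872/7 = 0.42675.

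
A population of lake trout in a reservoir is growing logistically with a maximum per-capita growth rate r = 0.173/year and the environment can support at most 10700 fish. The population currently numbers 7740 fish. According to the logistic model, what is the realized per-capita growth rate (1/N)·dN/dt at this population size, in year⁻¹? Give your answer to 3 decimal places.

0.048 per year

(1/N)·dN/dt = r(1 − N/K) = 0.173 × (1 − 7740/10700).
= 0.173 × 0.27664 = 0.047858.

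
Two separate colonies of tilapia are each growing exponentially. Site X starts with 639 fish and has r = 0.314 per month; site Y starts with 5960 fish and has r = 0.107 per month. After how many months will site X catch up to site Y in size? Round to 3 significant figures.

Set 639·e^(0.314t) = 5960·e^(0.107t).
e^((0.314 − 0.107)t) = 5960/639 → e^(0.207·t) = 9.3271.
0.207·t = ln(9.3271) = 2.2329, so t = 2.2329/0.207 = 10.787.

10.8 months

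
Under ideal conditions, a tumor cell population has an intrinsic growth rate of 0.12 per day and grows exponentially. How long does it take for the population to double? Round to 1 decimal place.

Doubling time t_d = ln(2)/r = 0.6931/0.12 = 5.7762.

5.8 days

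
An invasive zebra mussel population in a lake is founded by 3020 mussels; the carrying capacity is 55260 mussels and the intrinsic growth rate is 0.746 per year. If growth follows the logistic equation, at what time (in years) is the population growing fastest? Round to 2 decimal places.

3.82 years

Logistic growth is fastest at N = K/2 = 27630.
A = (K − N₀)/N₀ = 17.298. Set K/(1 + A·e^(−rt)) = K/2 → A·e^(−rt) = 1.
e^(−0.746t) = 1/17.298 = 0.0578101, so t = ln(17.298)/0.746 = 2.8506/0.746 = 3.8212.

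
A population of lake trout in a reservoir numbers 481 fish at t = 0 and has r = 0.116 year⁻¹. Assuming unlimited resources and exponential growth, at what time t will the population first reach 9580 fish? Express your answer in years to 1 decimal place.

Set N₀·e^(rt) = 9580: e^(0.116·t) = 9580/481 = 19.917.
0.116·t = ln(19.917) = 2.9916, so t = 2.9916/0.116 = 25.789.

25.8 years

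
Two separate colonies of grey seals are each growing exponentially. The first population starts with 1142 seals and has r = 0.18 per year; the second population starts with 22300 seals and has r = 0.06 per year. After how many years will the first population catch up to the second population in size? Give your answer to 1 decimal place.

24.8 years

Set 1142·e^(0.18t) = 22300·e^(0.06t).
e^((0.18 − 0.06)t) = 22300/1142 → e^(0.12·t) = 19.527.
0.12·t = ln(19.527) = 2.9718, so t = 2.9718/0.12 = 24.765.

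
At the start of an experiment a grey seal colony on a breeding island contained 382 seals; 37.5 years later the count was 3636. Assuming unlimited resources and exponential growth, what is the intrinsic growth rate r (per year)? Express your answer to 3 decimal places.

From N(t) = N₀·e^(rt): e^(r·37.5) = 3636/382 = 9.5183.
r·37.5 = ln(9.5183) = 2.2532, so r = 2.2532/37.5 = 0.060086.

0.060 per year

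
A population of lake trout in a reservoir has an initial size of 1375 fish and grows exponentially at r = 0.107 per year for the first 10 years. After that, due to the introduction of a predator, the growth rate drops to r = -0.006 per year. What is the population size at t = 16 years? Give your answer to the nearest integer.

Phase 1: N(10) = 1375·e^(0.107×10) = 1375·e^1.07 = 4008.65.
Phase 2 runs for 16 − 10 = 6 years at r = -0.006.
N(16) = 4008.65·e^(-0.006×6) = 4008.65·e^-0.036 = 3866.9.

3867 fish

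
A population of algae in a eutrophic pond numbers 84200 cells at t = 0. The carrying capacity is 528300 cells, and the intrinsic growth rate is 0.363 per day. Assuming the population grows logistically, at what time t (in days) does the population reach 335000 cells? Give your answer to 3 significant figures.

A = (K − N₀)/N₀ = (528300 − 84200)/84200 = 5.2743.
Solve 528300/(1 + 5.2743·e^(−0.363t)) = 335000: 1 + 5.2743·e^(−0.363t) = 1.577, so e^(−0.363t) = 0.1094.
−0.363·t = ln(0.1094) = -2.2127, so t = 2.2127/0.363 = 6.0957.

6.10 days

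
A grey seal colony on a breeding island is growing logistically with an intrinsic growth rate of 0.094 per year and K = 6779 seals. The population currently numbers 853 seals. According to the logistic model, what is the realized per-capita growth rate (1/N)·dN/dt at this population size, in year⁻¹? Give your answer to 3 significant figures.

(1/N)·dN/dt = r(1 − N/K) = 0.094 × (1 − 853/6779).
= 0.094 × 0.87417 = 0.082172.

0.0822 per year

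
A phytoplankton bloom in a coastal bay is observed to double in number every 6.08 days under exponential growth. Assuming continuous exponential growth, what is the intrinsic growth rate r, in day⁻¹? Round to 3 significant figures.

0.114 per day

r = ln(2)/t_d = 0.6931/6.08 = 0.114.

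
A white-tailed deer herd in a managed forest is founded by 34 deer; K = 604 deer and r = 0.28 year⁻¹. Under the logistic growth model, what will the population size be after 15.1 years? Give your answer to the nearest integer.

485 deer

A = (K − N₀)/N₀ = (604 − 34)/34 = 16.765.
N(t) = K/(1 + A·e^(−rt)) = 604/(1 + 16.765×e^(−0.28×15.1)).
e^(−4.228) = 0.014582; denominator = 1 + 16.765×0.014582 = 1.2445.
N = 604/1.2445 = 485.353.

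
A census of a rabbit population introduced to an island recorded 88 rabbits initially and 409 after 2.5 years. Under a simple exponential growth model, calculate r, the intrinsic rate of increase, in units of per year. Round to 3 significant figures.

From N(t) = N₀·e^(rt): e^(r·2.5) = 409/88 = 4.6477.
r·2.5 = ln(4.6477) = 1.5364, so r = 1.5364/2.5 = 0.61455.

0.615 per year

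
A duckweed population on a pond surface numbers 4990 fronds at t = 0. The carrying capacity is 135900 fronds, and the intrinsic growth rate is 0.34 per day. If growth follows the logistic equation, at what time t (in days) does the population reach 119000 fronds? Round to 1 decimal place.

15.3 days

A = (K − N₀)/N₀ = (135900 − 4990)/4990 = 26.234.
Solve 135900/(1 + 26.234·e^(−0.34t)) = 119000: 1 + 26.234·e^(−0.34t) = 1.142, so e^(−0.34t) = 0.00541337.
−0.34·t = ln(0.00541337) = -5.2189, so t = 5.2189/0.34 = 15.35.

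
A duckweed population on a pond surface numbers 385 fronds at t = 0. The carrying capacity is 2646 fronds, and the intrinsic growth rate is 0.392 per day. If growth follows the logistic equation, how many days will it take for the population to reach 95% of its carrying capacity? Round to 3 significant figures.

A = (K − N₀)/N₀ = (2646 − 385)/385 = 5.8727.
Solve 2646/(1 + 5.8727·e^(−0.392t)) = 2513.7: 1 + 5.8727·e^(−0.392t) = 1.0526, so e^(−0.392t) = 0.00896203.
−0.392·t = ln(0.00896203) = -4.7148, so t = 4.7148/0.392 = 12.027.

12.0 days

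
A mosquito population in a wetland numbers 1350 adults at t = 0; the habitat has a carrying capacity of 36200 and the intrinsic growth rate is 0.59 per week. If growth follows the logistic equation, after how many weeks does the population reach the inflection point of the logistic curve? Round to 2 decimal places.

Logistic growth is fastest at N = K/2 = 18100.
A = (K − N₀)/N₀ = 25.815. Set K/(1 + A·e^(−rt)) = K/2 → A·e^(−rt) = 1.
e^(−0.59t) = 1/25.815 = 0.0387374, so t = ln(25.815)/0.59 = 3.2509/0.59 = 5.5101.

5.51 weeks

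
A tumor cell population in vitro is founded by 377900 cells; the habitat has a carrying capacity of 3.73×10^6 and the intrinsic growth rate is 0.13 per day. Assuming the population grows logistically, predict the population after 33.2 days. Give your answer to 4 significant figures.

3335000 cells

A = (K − N₀)/N₀ = (3.73×10^6 − 377900)/377900 = 8.8703.
N(t) = K/(1 + A·e^(−rt)) = 3.73×10^6/(1 + 8.8703×e^(−0.13×33.2)).
e^(−4.316) = 0.013353; denominator = 1 + 8.8703×0.013353 = 1.1184.
N = 3.73×10^6/1.1184 = 3.334981×10^6.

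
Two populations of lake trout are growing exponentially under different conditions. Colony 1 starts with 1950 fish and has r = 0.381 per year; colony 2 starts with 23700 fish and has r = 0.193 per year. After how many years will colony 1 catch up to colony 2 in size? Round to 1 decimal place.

13.3 years

Set 1950·e^(0.381t) = 23700·e^(0.193t).
e^((0.381 − 0.193)t) = 23700/1950 → e^(0.188·t) = 12.154.
0.188·t = ln(12.154) = 2.4976, so t = 2.4976/0.188 = 13.285.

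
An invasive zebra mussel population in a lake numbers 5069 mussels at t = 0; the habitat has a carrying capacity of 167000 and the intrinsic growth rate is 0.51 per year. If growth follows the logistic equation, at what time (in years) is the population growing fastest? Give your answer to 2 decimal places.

6.79 years

Logistic growth is fastest at N = K/2 = 83500.
A = (K − N₀)/N₀ = 31.945. Set K/(1 + A·e^(−rt)) = K/2 → A·e^(−rt) = 1.
e^(−0.51t) = 1/31.945 = 0.0313035, so t = ln(31.945)/0.51 = 3.464/0.51 = 6.7922.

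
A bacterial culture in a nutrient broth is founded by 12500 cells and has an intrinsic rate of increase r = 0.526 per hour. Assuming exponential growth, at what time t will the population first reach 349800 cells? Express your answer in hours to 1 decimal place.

6.3 hours

Set N₀·e^(rt) = 349800: e^(0.526·t) = 349800/12500 = 27.984.
0.526·t = ln(27.984) = 3.3316, so t = 3.3316/0.526 = 6.3339.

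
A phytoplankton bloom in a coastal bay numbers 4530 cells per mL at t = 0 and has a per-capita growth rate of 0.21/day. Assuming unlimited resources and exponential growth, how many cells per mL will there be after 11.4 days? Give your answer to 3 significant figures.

49600 cells per mL

N(t) = N₀·e^(rt) = 4530 × e^(0.21×11.4) = 4530 × e^2.394.
e^2.394 ≈ 10.957, so N ≈ 4530 × 10.957 = 49636.3.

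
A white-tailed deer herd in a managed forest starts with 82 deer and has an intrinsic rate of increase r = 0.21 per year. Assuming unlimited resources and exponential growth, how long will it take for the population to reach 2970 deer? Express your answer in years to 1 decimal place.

Set N₀·e^(rt) = 2970: e^(0.21·t) = 2970/82 = 36.22.
0.21·t = ln(36.22) = 3.5896, so t = 3.5896/0.21 = 17.093.

17.1 years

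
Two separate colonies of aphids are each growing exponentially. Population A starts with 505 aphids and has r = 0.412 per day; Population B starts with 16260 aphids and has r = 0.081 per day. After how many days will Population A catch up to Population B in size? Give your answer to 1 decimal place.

10.5 days

Set 505·e^(0.412t) = 16260·e^(0.081t).
e^((0.412 − 0.081)t) = 16260/505 → e^(0.331·t) = 32.198.
0.331·t = ln(32.198) = 3.4719, so t = 3.4719/0.331 = 10.489.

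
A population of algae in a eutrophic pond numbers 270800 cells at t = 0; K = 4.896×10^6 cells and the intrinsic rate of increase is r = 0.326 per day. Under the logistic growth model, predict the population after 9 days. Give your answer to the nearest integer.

2565543 cells

A = (K − N₀)/N₀ = (4.896×10^6 − 270800)/270800 = 17.08.
N(t) = K/(1 + A·e^(−rt)) = 4.896×10^6/(1 + 17.08×e^(−0.326×9)).
e^(−2.934) = 0.053184; denominator = 1 + 17.08×0.053184 = 1.9084.
N = 4.896×10^6/1.9084 = 2.565543×10^6.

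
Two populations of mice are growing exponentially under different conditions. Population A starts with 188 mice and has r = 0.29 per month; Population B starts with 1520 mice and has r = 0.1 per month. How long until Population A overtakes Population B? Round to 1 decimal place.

11.0 months

Set 188·e^(0.29t) = 1520·e^(0.1t).
e^((0.29 − 0.1)t) = 1520/188 → e^(0.19·t) = 8.0851.
0.19·t = ln(8.0851) = 2.09, so t = 2.09/0.19 = 11.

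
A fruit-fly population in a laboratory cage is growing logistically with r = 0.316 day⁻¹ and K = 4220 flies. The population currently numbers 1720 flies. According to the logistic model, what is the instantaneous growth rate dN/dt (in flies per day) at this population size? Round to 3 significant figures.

322 flies per day

dN/dt = rN(1 − N/K) = 0.316 × 1720 × (1 − 1720/4220).
1 − 1720/4220 = 0.59242; dN/dt = 0.316 × 1720 × 0.59242 = 321.99.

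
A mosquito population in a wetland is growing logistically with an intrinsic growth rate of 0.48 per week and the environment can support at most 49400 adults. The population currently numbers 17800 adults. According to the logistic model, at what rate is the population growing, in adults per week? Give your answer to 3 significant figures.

dN/dt = rN(1 − N/K) = 0.48 × 17800 × (1 − 17800/49400).
1 − 17800/49400 = 0.63968; dN/dt = 0.48 × 17800 × 0.63968 = 5465.4.

5470 adults per week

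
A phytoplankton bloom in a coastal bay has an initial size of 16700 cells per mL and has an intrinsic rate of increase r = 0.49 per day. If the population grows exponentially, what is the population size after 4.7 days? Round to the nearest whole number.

N(t) = N₀·e^(rt) = 16700 × e^(0.49×4.7) = 16700 × e^2.303.
e^2.303 ≈ 10.004, so N ≈ 16700 × 10.004 = 167069.

167069 cells per mL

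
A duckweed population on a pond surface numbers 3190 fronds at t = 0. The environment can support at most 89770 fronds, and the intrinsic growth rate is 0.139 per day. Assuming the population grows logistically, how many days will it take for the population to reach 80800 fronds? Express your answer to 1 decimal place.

A = (K − N₀)/N₀ = (89770 − 3190)/3190 = 27.141.
Solve 89770/(1 + 27.141·e^(−0.139t)) = 80800: 1 + 27.141·e^(−0.139t) = 1.111, so e^(−0.139t) = 0.00409029.
−0.139·t = ln(0.00409029) = -5.4991, so t = 5.4991/0.139 = 39.562.

39.6 days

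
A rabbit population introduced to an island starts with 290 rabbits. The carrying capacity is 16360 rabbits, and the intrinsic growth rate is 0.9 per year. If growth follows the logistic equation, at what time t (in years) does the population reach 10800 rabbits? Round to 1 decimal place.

A = (K − N₀)/N₀ = (16360 − 290)/290 = 55.414.
Solve 16360/(1 + 55.414·e^(−0.9t)) = 10800: 1 + 55.414·e^(−0.9t) = 1.5148, so e^(−0.9t) = 0.00929037.
−0.9·t = ln(0.00929037) = -4.6788, so t = 4.6788/0.9 = 5.1986.

5.2 years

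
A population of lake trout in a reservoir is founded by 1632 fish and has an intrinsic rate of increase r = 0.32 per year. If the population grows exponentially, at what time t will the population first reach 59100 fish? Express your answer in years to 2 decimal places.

Set N₀·e^(rt) = 59100: e^(0.32·t) = 59100/1632 = 36.213.
0.32·t = ln(36.213) = 3.5894, so t = 3.5894/0.32 = 11.217.

11.22 years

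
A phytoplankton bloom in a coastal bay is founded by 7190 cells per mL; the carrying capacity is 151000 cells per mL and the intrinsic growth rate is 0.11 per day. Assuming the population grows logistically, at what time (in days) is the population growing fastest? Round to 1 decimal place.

27.2 days

Logistic growth is fastest at N = K/2 = 75500.
A = (K − N₀)/N₀ = 20.001. Set K/(1 + A·e^(−rt)) = K/2 → A·e^(−rt) = 1.
e^(−0.11t) = 1/20.001 = 0.0499965, so t = ln(20.001)/0.11 = 2.9958/0.11 = 27.235.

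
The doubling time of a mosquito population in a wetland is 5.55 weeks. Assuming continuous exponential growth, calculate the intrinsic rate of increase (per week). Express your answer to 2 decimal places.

0.12 per week

r = ln(2)/t_d = 0.6931/5.55 = 0.12489.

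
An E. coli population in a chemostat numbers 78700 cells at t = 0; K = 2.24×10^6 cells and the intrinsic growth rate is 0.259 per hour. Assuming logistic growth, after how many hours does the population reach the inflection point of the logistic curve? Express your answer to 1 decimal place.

12.8 hours

Logistic growth is fastest at N = K/2 = 1.12×10^6.
A = (K − N₀)/N₀ = 27.463. Set K/(1 + A·e^(−rt)) = K/2 → A·e^(−rt) = 1.
e^(−0.259t) = 1/27.463 = 0.0364133, so t = ln(27.463)/0.259 = 3.3128/0.259 = 12.791.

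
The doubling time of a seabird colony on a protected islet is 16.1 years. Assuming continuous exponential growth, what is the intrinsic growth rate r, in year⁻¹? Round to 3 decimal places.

r = ln(2)/t_d = 0.6931/16.1 = 0.043053.

0.043 per year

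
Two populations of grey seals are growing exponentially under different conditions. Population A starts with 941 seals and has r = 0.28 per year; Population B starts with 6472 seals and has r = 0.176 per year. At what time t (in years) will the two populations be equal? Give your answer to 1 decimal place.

18.5 years

Set 941·e^(0.28t) = 6472·e^(0.176t).
e^((0.28 − 0.176)t) = 6472/941 → e^(0.104·t) = 6.8778.
0.104·t = ln(6.8778) = 1.9283, so t = 1.9283/0.104 = 18.541.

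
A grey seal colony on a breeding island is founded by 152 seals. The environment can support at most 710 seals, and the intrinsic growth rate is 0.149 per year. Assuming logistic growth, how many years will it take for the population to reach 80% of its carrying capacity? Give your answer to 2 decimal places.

18.03 years

A = (K − N₀)/N₀ = (710 − 152)/152 = 3.6711.
Solve 710/(1 + 3.6711·e^(−0.149t)) = 568: 1 + 3.6711·e^(−0.149t) = 1.25, so e^(−0.149t) = 0.0681004.
−0.149·t = ln(0.0681004) = -2.6868, so t = 2.6868/0.149 = 18.032.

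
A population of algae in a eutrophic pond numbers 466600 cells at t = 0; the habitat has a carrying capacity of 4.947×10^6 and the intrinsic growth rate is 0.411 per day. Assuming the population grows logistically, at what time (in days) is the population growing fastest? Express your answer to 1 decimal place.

5.5 days

Logistic growth is fastest at N = K/2 = 2.4735×10^6.
A = (K − N₀)/N₀ = 9.6022. Set K/(1 + A·e^(−rt)) = K/2 → A·e^(−rt) = 1.
e^(−0.411t) = 1/9.6022 = 0.104142, so t = ln(9.6022)/0.411 = 2.262/0.411 = 5.5036.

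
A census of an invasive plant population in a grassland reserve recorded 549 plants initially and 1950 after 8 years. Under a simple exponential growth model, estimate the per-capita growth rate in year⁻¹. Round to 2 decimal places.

0.16 per year

From N(t) = N₀·e^(rt): e^(r·8) = 1950/549 = 3.5519.
r·8 = ln(3.5519) = 1.2675, so r = 1.2675/8 = 0.15844.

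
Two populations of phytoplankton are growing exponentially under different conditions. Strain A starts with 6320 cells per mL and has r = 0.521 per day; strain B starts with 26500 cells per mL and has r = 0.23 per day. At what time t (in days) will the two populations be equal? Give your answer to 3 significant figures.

Set 6320·e^(0.521t) = 26500·e^(0.23t).
e^((0.521 − 0.23)t) = 26500/6320 → e^(0.291·t) = 4.193.
0.291·t = ln(4.193) = 1.4334, so t = 1.4334/0.291 = 4.9259.

4.93 days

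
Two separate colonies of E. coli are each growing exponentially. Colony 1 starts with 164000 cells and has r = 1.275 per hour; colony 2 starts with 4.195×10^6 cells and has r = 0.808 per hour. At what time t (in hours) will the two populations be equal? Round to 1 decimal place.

Set 164000·e^(1.275t) = 4.195×10^6·e^(0.808t).
e^((1.275 − 0.808)t) = 4.195×10^6/164000 → e^(0.467·t) = 25.579.
0.467·t = ln(25.579) = 3.2418, so t = 3.2418/0.467 = 6.9417.

6.9 hours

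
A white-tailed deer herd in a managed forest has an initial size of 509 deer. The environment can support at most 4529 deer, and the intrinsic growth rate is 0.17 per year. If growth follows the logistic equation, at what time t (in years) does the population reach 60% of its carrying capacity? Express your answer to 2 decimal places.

A = (K − N₀)/N₀ = (4529 − 509)/509 = 7.8978.
Solve 4529/(1 + 7.8978·e^(−0.17t)) = 2717.4: 1 + 7.8978·e^(−0.17t) = 1.6667, so e^(−0.17t) = 0.0844113.
−0.17·t = ln(0.0844113) = -2.4721, so t = 2.4721/0.17 = 14.541.

14.54 years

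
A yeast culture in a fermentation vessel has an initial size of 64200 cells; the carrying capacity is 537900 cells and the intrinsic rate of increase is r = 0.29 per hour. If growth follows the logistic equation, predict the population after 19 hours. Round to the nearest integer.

522307 cells

A = (K − N₀)/N₀ = (537900 − 64200)/64200 = 7.3785.
N(t) = K/(1 + A·e^(−rt)) = 537900/(1 + 7.3785×e^(−0.29×19)).
e^(−5.51) = 0.0040461; denominator = 1 + 7.3785×0.0040461 = 1.0299.
N = 537900/1.0299 = 522307.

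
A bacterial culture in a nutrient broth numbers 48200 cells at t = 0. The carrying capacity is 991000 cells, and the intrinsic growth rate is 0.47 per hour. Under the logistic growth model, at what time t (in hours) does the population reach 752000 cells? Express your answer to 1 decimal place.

A = (K − N₀)/N₀ = (991000 − 48200)/48200 = 19.56.
Solve 991000/(1 + 19.56·e^(−0.47t)) = 752000: 1 + 19.56·e^(−0.47t) = 1.3178, so e^(−0.47t) = 0.0162483.
−0.47·t = ln(0.0162483) = -4.1198, so t = 4.1198/0.47 = 8.7655.

8.8 hours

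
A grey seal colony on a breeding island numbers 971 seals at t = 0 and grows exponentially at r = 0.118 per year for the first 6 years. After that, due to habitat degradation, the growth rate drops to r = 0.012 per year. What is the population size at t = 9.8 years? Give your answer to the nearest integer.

Phase 1: N(6) = 971·e^(0.118×6) = 971·e^0.708 = 1971.06.
Phase 2 runs for 9.8 − 6 = 3.8 years at r = 0.012.
N(9.8) = 1971.06·e^(0.012×3.8) = 1971.06·e^0.0456 = 2063.02.

2063 seals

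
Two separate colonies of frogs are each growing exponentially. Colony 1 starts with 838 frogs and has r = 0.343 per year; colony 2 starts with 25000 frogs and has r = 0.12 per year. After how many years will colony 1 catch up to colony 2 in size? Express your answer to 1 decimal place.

15.2 years

Set 838·e^(0.343t) = 25000·e^(0.12t).
e^((0.343 − 0.12)t) = 25000/838 → e^(0.223·t) = 29.833.
0.223·t = ln(29.833) = 3.3956, so t = 3.3956/0.223 = 15.227.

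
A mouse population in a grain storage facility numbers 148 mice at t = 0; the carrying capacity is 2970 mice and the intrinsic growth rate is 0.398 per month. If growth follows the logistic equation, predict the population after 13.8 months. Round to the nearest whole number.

A = (K − N₀)/N₀ = (2970 − 148)/148 = 19.068.
N(t) = K/(1 + A·e^(−rt)) = 2970/(1 + 19.068×e^(−0.398×13.8)).
e^(−5.492) = 0.0041179; denominator = 1 + 19.068×0.0041179 = 1.0785.
N = 2970/1.0785 = 2753.78.

2754 mice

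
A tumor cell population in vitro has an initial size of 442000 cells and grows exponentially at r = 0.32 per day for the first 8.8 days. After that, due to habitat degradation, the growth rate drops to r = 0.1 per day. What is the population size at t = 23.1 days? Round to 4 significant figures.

30860000 cells

Phase 1: N(8.8) = 442000·e^(0.32×8.8) = 442000·e^2.816 = 7.385766×10^6.
Phase 2 runs for 23.1 − 8.8 = 14.3 days at r = 0.1.
N(23.1) = 7.385766×10^6·e^(0.1×14.3) = 7.385766×10^6·e^1.43 = 3.086289×10^7.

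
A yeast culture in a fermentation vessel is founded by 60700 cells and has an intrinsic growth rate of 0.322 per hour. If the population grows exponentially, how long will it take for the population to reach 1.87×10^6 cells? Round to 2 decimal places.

Set N₀·e^(rt) = 1.87×10^6: e^(0.322·t) = 1.87×10^6/60700 = 30.807.
0.322·t = ln(30.807) = 3.4278, so t = 3.4278/0.322 = 10.645.

10.65 hours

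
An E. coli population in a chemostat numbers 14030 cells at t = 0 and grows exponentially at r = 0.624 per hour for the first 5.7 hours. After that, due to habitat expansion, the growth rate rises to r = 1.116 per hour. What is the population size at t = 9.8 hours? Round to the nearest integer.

47743485 cells

Phase 1: N(5.7) = 14030·e^(0.624×5.7) = 14030·e^3.557 = 491763.
Phase 2 runs for 9.8 − 5.7 = 4.1 hours at r = 1.116.
N(9.8) = 491763·e^(1.116×4.1) = 491763·e^4.576 = 4.774348×10^7.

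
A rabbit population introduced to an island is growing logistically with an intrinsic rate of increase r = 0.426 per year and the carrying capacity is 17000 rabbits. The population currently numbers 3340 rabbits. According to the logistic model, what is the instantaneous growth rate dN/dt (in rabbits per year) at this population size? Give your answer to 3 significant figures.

1140 rabbits per year

dN/dt = rN(1 − N/K) = 0.426 × 3340 × (1 − 3340/17000).
1 − 3340/17000 = 0.80353; dN/dt = 0.426 × 3340 × 0.80353 = 1143.3.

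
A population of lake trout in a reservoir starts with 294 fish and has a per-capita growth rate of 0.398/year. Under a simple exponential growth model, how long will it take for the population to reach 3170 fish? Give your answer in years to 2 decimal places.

Set N₀·e^(rt) = 3170: e^(0.398·t) = 3170/294 = 10.782.
0.398·t = ln(10.782) = 2.3779, so t = 2.3779/0.398 = 5.9746.

5.97 years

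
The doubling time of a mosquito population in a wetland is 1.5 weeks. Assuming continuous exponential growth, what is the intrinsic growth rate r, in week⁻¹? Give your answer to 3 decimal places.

0.462 per week

r = ln(2)/t_d = 0.6931/1.5 = 0.4621.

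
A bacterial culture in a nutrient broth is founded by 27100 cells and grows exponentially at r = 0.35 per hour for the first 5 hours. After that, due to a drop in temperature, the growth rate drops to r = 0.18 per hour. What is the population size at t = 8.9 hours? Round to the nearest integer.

314673 cells

Phase 1: N(5) = 27100·e^(0.35×5) = 27100·e^1.75 = 155950.
Phase 2 runs for 8.9 − 5 = 3.9 hours at r = 0.18.
N(8.9) = 155950·e^(0.18×3.9) = 155950·e^0.702 = 314673.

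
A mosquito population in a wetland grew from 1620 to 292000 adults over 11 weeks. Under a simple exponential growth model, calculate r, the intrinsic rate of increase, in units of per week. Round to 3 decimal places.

0.472 per week

From N(t) = N₀·e^(rt): e^(r·11) = 292000/1620 = 180.25.
r·11 = ln(180.25) = 5.1943, so r = 5.1943/11 = 0.47221.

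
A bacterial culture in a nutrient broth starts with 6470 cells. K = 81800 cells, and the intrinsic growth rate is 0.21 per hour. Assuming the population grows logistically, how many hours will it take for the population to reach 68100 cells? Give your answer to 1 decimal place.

19.3 hours

A = (K − N₀)/N₀ = (81800 − 6470)/6470 = 11.643.
Solve 81800/(1 + 11.643·e^(−0.21t)) = 68100: 1 + 11.643·e^(−0.21t) = 1.2012, so e^(−0.21t) = 0.0172786.
−0.21·t = ln(0.0172786) = -4.0583, so t = 4.0583/0.21 = 19.325.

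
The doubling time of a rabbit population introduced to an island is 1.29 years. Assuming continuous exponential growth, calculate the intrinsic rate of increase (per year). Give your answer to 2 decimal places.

0.54 per year

r = ln(2)/t_d = 0.6931/1.29 = 0.53732.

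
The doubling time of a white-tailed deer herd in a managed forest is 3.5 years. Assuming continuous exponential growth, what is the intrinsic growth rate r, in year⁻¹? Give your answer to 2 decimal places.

r = ln(2)/t_d = 0.6931/3.5 = 0.19804.

0.20 per year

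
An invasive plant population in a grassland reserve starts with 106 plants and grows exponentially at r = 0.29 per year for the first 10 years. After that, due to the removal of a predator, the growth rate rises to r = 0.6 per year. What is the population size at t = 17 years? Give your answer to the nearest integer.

Phase 1: N(10) = 106·e^(0.29×10) = 106·e^2.9 = 1926.46.
Phase 2 runs for 17 − 10 = 7 years at r = 0.6.
N(17) = 1926.46·e^(0.6×7) = 1926.46·e^4.2 = 128469.

128469 plants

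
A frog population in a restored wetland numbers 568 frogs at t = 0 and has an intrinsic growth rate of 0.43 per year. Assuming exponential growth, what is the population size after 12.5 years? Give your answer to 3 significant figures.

123000 frogs

N(t) = N₀·e^(rt) = 568 × e^(0.43×12.5) = 568 × e^5.375.
e^5.375 ≈ 215.94, so N ≈ 568 × 215.94 = 122654.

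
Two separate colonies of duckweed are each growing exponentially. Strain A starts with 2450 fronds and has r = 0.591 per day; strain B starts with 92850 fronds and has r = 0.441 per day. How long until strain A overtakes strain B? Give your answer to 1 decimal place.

Set 2450·e^(0.591t) = 92850·e^(0.441t).
e^((0.591 − 0.441)t) = 92850/2450 → e^(0.15·t) = 37.898.
0.15·t = ln(37.898) = 3.6349, so t = 3.6349/0.15 = 24.233.

24.2 days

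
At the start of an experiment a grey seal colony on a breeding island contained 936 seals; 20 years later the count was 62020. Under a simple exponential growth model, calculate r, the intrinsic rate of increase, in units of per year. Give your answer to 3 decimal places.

From N(t) = N₀·e^(rt): e^(r·20) = 62020/936 = 66.261.
r·20 = ln(66.261) = 4.1936, so r = 4.1936/20 = 0.20968.

0.210 per year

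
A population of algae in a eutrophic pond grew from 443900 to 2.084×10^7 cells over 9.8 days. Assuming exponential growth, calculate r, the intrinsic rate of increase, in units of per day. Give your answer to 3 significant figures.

From N(t) = N₀·e^(rt): e^(r·9.8) = 2.084×10^7/443900 = 46.948.
r·9.8 = ln(46.948) = 3.849, so r = 3.849/9.8 = 0.39276.

0.393 per day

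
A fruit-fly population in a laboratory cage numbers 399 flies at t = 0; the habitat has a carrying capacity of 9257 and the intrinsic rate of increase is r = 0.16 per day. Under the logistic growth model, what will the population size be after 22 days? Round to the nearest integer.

A = (K − N₀)/N₀ = (9257 − 399)/399 = 22.201.
N(t) = K/(1 + A·e^(−rt)) = 9257/(1 + 22.201×e^(−0.16×22)).
e^(−3.52) = 0.029599; denominator = 1 + 22.201×0.029599 = 1.6571.
N = 9257/1.6571 = 5586.19.

5586 flies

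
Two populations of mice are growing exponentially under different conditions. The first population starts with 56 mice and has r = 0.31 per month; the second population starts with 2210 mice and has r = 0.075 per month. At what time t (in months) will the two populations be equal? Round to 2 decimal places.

Set 56·e^(0.31t) = 2210·e^(0.075t).
e^((0.31 − 0.075)t) = 2210/56 → e^(0.235·t) = 39.464.
0.235·t = ln(39.464) = 3.6754, so t = 3.6754/0.235 = 15.64.

15.64 months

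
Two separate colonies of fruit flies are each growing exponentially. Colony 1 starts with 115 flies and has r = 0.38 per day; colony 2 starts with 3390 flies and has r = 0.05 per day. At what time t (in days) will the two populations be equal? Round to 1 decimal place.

10.3 days

Set 115·e^(0.38t) = 3390·e^(0.05t).
e^((0.38 − 0.05)t) = 3390/115 → e^(0.33·t) = 29.478.
0.33·t = ln(29.478) = 3.3837, so t = 3.3837/0.33 = 10.253.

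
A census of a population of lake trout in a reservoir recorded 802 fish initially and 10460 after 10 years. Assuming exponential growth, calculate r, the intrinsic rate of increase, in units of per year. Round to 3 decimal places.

0.257 per year

From N(t) = N₀·e^(rt): e^(r·10) = 10460/802 = 13.042.
r·10 = ln(13.042) = 2.5682, so r = 2.5682/10 = 0.25682.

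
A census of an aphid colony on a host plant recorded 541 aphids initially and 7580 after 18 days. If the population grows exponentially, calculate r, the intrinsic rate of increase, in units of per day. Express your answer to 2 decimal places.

From N(t) = N₀·e^(rt): e^(r·18) = 7580/541 = 14.011.
r·18 = ln(14.011) = 2.6398, so r = 2.6398/18 = 0.14666.

0.15 per day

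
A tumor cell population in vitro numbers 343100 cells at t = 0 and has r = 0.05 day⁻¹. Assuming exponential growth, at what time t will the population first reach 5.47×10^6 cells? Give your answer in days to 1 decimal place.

Set N₀·e^(rt) = 5.47×10^6: e^(0.05·t) = 5.47×10^6/343100 = 15.943.
0.05·t = ln(15.943) = 2.769, so t = 2.769/0.05 = 55.38.

55.4 days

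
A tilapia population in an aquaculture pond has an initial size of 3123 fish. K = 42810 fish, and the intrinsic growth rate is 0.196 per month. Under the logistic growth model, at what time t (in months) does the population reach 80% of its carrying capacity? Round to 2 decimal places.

20.04 months

A = (K − N₀)/N₀ = (42810 − 3123)/3123 = 12.708.
Solve 42810/(1 + 12.708·e^(−0.196t)) = 34248: 1 + 12.708·e^(−0.196t) = 1.25, so e^(−0.196t) = 0.0196727.
−0.196·t = ln(0.0196727) = -3.9285, so t = 3.9285/0.196 = 20.043.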